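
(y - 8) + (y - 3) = 2*y - 11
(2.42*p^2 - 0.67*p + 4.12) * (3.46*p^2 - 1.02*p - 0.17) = 8.3732*p^4 - 4.7866*p^3 + 14.5272*p^2 - 4.0885*p - 0.7004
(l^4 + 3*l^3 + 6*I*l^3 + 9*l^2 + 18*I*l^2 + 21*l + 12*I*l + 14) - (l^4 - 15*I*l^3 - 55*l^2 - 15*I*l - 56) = 3*l^3 + 21*I*l^3 + 64*l^2 + 18*I*l^2 + 21*l + 27*I*l + 70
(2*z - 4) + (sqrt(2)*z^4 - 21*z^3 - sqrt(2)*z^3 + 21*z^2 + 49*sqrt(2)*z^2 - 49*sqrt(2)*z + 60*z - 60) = sqrt(2)*z^4 - 21*z^3 - sqrt(2)*z^3 + 21*z^2 + 49*sqrt(2)*z^2 - 49*sqrt(2)*z + 62*z - 64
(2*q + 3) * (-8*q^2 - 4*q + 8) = -16*q^3 - 32*q^2 + 4*q + 24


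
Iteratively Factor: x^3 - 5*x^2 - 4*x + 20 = (x - 2)*(x^2 - 3*x - 10) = (x - 2)*(x + 2)*(x - 5)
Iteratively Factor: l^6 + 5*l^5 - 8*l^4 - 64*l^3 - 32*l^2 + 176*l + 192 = (l - 2)*(l^5 + 7*l^4 + 6*l^3 - 52*l^2 - 136*l - 96) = (l - 2)*(l + 2)*(l^4 + 5*l^3 - 4*l^2 - 44*l - 48) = (l - 2)*(l + 2)*(l + 4)*(l^3 + l^2 - 8*l - 12) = (l - 2)*(l + 2)^2*(l + 4)*(l^2 - l - 6) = (l - 3)*(l - 2)*(l + 2)^2*(l + 4)*(l + 2)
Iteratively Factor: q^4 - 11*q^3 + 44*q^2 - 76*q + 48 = (q - 3)*(q^3 - 8*q^2 + 20*q - 16) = (q - 3)*(q - 2)*(q^2 - 6*q + 8) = (q - 3)*(q - 2)^2*(q - 4)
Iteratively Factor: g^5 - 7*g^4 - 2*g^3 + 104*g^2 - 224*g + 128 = (g - 1)*(g^4 - 6*g^3 - 8*g^2 + 96*g - 128) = (g - 2)*(g - 1)*(g^3 - 4*g^2 - 16*g + 64) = (g - 2)*(g - 1)*(g + 4)*(g^2 - 8*g + 16) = (g - 4)*(g - 2)*(g - 1)*(g + 4)*(g - 4)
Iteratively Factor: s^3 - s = (s)*(s^2 - 1) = s*(s + 1)*(s - 1)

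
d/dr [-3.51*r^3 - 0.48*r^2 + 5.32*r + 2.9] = -10.53*r^2 - 0.96*r + 5.32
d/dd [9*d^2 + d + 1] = 18*d + 1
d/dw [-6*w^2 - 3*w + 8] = -12*w - 3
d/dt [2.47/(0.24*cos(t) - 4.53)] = 0.5928*sin(t)/(0.24*cos(t) - 4.53)^2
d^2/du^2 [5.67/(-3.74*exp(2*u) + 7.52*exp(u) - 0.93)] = (-5.67*(7.48*exp(u) - 7.52)*(14.96*exp(u) - 15.04)*exp(u) + (84.8232*exp(u) - 42.6384)*(3.74*exp(2*u) - 7.52*exp(u) + 0.93))*exp(u)/(3.74*exp(2*u) - 7.52*exp(u) + 0.93)^3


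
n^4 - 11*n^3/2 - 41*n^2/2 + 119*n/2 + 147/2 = (n - 7)*(n - 3)*(n + 1)*(n + 7/2)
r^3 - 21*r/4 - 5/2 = (r - 5/2)*(r + 1/2)*(r + 2)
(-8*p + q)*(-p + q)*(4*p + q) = 32*p^3 - 28*p^2*q - 5*p*q^2 + q^3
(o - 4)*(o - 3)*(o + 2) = o^3 - 5*o^2 - 2*o + 24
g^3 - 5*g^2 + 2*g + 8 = (g - 4)*(g - 2)*(g + 1)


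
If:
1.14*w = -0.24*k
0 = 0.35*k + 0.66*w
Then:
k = 0.00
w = 0.00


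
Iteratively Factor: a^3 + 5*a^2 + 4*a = (a)*(a^2 + 5*a + 4) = a*(a + 4)*(a + 1)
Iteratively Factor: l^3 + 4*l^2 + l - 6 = (l + 3)*(l^2 + l - 2) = (l - 1)*(l + 3)*(l + 2)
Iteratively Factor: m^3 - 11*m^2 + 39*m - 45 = (m - 3)*(m^2 - 8*m + 15) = (m - 5)*(m - 3)*(m - 3)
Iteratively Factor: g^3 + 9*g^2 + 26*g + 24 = (g + 3)*(g^2 + 6*g + 8) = (g + 2)*(g + 3)*(g + 4)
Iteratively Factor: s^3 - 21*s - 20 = (s + 4)*(s^2 - 4*s - 5) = (s + 1)*(s + 4)*(s - 5)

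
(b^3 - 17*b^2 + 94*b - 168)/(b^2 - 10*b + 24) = b - 7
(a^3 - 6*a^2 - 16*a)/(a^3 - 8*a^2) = (a + 2)/a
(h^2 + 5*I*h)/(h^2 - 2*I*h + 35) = h/(h - 7*I)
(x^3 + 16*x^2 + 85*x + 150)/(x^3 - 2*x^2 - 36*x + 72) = (x^2 + 10*x + 25)/(x^2 - 8*x + 12)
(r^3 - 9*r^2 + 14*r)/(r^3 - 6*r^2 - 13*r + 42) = r/(r + 3)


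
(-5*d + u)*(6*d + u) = -30*d^2 + d*u + u^2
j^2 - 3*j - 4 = (j - 4)*(j + 1)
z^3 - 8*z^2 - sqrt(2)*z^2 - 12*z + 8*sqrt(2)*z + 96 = (z - 8)*(z - 3*sqrt(2))*(z + 2*sqrt(2))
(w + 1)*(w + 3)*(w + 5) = w^3 + 9*w^2 + 23*w + 15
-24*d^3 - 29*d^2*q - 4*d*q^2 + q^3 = (-8*d + q)*(d + q)*(3*d + q)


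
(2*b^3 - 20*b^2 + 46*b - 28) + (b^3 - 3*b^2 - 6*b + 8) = 3*b^3 - 23*b^2 + 40*b - 20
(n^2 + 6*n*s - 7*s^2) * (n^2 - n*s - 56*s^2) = n^4 + 5*n^3*s - 69*n^2*s^2 - 329*n*s^3 + 392*s^4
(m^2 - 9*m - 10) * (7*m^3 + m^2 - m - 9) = 7*m^5 - 62*m^4 - 80*m^3 - 10*m^2 + 91*m + 90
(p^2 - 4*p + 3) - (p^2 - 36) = 39 - 4*p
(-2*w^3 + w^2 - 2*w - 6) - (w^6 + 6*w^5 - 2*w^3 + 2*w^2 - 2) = -w^6 - 6*w^5 - w^2 - 2*w - 4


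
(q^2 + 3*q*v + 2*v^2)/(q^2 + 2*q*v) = (q + v)/q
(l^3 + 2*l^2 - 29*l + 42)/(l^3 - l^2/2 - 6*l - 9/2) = 2*(l^2 + 5*l - 14)/(2*l^2 + 5*l + 3)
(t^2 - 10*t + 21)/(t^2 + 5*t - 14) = (t^2 - 10*t + 21)/(t^2 + 5*t - 14)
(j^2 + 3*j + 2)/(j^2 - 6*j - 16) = (j + 1)/(j - 8)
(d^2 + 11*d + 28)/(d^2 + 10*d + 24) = (d + 7)/(d + 6)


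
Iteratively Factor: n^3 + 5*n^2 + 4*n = (n + 4)*(n^2 + n) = n*(n + 4)*(n + 1)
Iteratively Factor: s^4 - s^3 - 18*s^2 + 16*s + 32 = (s - 2)*(s^3 + s^2 - 16*s - 16) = (s - 2)*(s + 4)*(s^2 - 3*s - 4) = (s - 2)*(s + 1)*(s + 4)*(s - 4)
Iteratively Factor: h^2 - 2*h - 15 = (h + 3)*(h - 5)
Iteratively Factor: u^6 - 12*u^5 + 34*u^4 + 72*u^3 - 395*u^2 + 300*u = (u - 1)*(u^5 - 11*u^4 + 23*u^3 + 95*u^2 - 300*u) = (u - 5)*(u - 1)*(u^4 - 6*u^3 - 7*u^2 + 60*u) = (u - 5)*(u - 4)*(u - 1)*(u^3 - 2*u^2 - 15*u) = u*(u - 5)*(u - 4)*(u - 1)*(u^2 - 2*u - 15) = u*(u - 5)^2*(u - 4)*(u - 1)*(u + 3)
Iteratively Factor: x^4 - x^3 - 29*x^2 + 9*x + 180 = (x + 3)*(x^3 - 4*x^2 - 17*x + 60) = (x + 3)*(x + 4)*(x^2 - 8*x + 15) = (x - 5)*(x + 3)*(x + 4)*(x - 3)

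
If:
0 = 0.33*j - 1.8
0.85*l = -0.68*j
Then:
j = 5.45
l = -4.36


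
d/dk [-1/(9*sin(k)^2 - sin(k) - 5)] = (18*sin(k) - 1)*cos(k)/(-9*sin(k)^2 + sin(k) + 5)^2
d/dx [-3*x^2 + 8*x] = 8 - 6*x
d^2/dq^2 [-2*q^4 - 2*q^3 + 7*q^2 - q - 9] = -24*q^2 - 12*q + 14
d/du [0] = 0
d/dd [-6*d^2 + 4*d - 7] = 4 - 12*d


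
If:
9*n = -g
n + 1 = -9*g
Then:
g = -9/80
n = 1/80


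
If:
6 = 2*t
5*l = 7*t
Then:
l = 21/5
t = 3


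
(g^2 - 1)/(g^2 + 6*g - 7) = (g + 1)/(g + 7)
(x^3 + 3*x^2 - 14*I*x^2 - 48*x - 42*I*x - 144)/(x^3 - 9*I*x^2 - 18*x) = (x^2 + x*(3 - 8*I) - 24*I)/(x*(x - 3*I))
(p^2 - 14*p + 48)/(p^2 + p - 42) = (p - 8)/(p + 7)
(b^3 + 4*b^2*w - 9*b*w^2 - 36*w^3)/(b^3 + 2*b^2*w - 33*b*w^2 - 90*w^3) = (-b^2 - b*w + 12*w^2)/(-b^2 + b*w + 30*w^2)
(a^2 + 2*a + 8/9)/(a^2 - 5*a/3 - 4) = (a + 2/3)/(a - 3)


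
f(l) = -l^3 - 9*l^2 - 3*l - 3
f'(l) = -3*l^2 - 18*l - 3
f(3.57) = -173.91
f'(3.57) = -105.49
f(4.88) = -348.18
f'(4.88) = -162.28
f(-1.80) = -20.93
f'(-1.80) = 19.68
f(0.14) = -3.60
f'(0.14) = -5.58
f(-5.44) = -92.03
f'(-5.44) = 6.14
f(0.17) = -3.78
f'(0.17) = -6.15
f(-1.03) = -8.37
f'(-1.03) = 12.36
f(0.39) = -5.60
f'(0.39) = -10.48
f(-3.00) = -48.00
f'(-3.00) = 24.00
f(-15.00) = 1392.00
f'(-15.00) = -408.00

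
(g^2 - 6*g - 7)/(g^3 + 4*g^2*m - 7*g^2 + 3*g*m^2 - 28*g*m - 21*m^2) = (g + 1)/(g^2 + 4*g*m + 3*m^2)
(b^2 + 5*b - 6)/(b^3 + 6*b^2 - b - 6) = 1/(b + 1)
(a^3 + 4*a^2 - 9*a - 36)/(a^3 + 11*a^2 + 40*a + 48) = (a - 3)/(a + 4)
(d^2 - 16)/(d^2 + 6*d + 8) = (d - 4)/(d + 2)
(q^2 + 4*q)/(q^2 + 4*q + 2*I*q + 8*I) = q/(q + 2*I)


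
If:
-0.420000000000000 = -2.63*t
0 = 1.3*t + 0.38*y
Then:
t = 0.16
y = -0.55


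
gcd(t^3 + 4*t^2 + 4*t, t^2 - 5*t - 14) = t + 2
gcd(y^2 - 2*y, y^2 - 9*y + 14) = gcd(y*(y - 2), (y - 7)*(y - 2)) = y - 2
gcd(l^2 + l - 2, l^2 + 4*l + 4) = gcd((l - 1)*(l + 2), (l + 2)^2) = l + 2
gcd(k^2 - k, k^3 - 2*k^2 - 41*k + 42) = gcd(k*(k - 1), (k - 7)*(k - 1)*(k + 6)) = k - 1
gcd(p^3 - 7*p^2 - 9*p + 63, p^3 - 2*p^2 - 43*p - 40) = 1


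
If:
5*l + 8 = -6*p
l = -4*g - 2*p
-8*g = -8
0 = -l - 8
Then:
No Solution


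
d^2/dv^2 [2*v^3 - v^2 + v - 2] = 12*v - 2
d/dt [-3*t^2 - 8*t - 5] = -6*t - 8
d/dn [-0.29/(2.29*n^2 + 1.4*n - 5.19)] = (1.3282*n + 0.406)/(2.29*n^2 + 1.4*n - 5.19)^2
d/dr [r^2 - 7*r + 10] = 2*r - 7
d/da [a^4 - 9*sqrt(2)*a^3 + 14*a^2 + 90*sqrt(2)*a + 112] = 4*a^3 - 27*sqrt(2)*a^2 + 28*a + 90*sqrt(2)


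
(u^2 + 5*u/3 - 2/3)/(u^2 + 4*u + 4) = (u - 1/3)/(u + 2)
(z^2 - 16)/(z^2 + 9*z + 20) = (z - 4)/(z + 5)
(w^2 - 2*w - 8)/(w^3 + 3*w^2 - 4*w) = (w^2 - 2*w - 8)/(w*(w^2 + 3*w - 4))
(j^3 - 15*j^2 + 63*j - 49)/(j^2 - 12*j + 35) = (j^2 - 8*j + 7)/(j - 5)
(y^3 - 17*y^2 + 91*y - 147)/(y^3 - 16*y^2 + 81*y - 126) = (y - 7)/(y - 6)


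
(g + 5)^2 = g^2 + 10*g + 25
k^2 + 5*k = k*(k + 5)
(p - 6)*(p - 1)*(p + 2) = p^3 - 5*p^2 - 8*p + 12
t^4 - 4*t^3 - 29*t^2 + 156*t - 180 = (t - 5)*(t - 3)*(t - 2)*(t + 6)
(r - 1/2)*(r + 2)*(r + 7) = r^3 + 17*r^2/2 + 19*r/2 - 7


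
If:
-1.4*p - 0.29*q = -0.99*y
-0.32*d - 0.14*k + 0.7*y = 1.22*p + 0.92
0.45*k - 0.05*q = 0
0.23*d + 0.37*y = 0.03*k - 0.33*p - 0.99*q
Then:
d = -0.839577576761255*y - 2.42488889293858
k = 0.0674820212715067 - 0.0496388308644141*y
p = 0.799683820397229*y - 0.125805768227595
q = 0.60733819144356 - 0.446749477779727*y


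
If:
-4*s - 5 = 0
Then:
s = -5/4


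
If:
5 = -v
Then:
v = -5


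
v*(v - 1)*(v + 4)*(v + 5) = v^4 + 8*v^3 + 11*v^2 - 20*v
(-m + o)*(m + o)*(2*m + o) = -2*m^3 - m^2*o + 2*m*o^2 + o^3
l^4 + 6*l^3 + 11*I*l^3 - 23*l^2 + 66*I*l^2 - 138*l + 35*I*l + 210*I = (l + 6)*(l - I)*(l + 5*I)*(l + 7*I)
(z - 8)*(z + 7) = z^2 - z - 56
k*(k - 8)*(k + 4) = k^3 - 4*k^2 - 32*k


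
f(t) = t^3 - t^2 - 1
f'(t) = 3*t^2 - 2*t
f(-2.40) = -20.58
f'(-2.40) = 22.08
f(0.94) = -1.05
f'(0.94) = 0.77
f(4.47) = 68.33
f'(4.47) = 51.00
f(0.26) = -1.05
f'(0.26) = -0.32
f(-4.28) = -97.72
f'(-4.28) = 63.52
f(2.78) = 12.76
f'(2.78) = 17.63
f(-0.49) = -1.36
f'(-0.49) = 1.70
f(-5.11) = -160.54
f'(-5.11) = 88.56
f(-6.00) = -253.00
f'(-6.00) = 120.00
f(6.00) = 179.00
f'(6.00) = 96.00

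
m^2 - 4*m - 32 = (m - 8)*(m + 4)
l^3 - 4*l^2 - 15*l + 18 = (l - 6)*(l - 1)*(l + 3)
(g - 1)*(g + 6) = g^2 + 5*g - 6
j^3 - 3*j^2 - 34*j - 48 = (j - 8)*(j + 2)*(j + 3)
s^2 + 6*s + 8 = (s + 2)*(s + 4)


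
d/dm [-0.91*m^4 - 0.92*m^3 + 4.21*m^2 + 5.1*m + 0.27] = -3.64*m^3 - 2.76*m^2 + 8.42*m + 5.1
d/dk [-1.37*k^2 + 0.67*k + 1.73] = 0.67 - 2.74*k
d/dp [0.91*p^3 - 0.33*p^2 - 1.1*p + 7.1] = 2.73*p^2 - 0.66*p - 1.1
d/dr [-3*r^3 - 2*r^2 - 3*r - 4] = -9*r^2 - 4*r - 3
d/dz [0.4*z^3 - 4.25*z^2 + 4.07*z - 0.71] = 1.2*z^2 - 8.5*z + 4.07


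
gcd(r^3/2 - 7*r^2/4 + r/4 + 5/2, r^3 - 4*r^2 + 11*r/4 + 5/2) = r^2 - 9*r/2 + 5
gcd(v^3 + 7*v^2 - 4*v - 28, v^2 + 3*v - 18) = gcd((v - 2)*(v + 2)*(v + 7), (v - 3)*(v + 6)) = 1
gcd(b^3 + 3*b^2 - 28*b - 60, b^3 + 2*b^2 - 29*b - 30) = b^2 + b - 30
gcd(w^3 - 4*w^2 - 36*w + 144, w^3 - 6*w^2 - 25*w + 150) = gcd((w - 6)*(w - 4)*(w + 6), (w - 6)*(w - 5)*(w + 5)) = w - 6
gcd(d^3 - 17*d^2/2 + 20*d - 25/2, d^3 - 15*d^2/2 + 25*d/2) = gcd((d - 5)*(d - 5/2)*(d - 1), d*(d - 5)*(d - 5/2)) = d^2 - 15*d/2 + 25/2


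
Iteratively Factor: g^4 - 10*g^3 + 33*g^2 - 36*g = (g - 4)*(g^3 - 6*g^2 + 9*g) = (g - 4)*(g - 3)*(g^2 - 3*g) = (g - 4)*(g - 3)^2*(g)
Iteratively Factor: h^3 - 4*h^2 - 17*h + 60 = (h - 5)*(h^2 + h - 12) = (h - 5)*(h - 3)*(h + 4)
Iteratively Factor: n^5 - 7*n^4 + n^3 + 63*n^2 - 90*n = (n - 5)*(n^4 - 2*n^3 - 9*n^2 + 18*n) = (n - 5)*(n - 2)*(n^3 - 9*n) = (n - 5)*(n - 3)*(n - 2)*(n^2 + 3*n) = n*(n - 5)*(n - 3)*(n - 2)*(n + 3)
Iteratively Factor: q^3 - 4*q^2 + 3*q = (q - 3)*(q^2 - q) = q*(q - 3)*(q - 1)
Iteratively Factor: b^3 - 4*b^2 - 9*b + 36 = (b - 3)*(b^2 - b - 12) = (b - 3)*(b + 3)*(b - 4)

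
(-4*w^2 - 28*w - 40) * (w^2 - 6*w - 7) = -4*w^4 - 4*w^3 + 156*w^2 + 436*w + 280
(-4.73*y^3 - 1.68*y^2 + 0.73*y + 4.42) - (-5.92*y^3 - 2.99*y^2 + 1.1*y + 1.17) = 1.19*y^3 + 1.31*y^2 - 0.37*y + 3.25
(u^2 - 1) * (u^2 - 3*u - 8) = u^4 - 3*u^3 - 9*u^2 + 3*u + 8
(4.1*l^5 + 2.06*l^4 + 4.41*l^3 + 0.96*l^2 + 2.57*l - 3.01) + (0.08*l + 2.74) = 4.1*l^5 + 2.06*l^4 + 4.41*l^3 + 0.96*l^2 + 2.65*l - 0.27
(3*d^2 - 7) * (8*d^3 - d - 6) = 24*d^5 - 59*d^3 - 18*d^2 + 7*d + 42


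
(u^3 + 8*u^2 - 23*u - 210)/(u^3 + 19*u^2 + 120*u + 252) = (u - 5)/(u + 6)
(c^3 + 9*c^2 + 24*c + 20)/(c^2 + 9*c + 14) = (c^2 + 7*c + 10)/(c + 7)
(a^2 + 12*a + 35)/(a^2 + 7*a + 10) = (a + 7)/(a + 2)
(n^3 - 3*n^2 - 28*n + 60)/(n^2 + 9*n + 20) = (n^2 - 8*n + 12)/(n + 4)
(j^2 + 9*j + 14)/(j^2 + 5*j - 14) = (j + 2)/(j - 2)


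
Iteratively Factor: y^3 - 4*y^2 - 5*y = (y - 5)*(y^2 + y) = y*(y - 5)*(y + 1)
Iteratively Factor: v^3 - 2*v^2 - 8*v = (v - 4)*(v^2 + 2*v) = (v - 4)*(v + 2)*(v)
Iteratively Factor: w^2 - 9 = (w - 3)*(w + 3)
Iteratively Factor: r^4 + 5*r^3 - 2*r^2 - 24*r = (r)*(r^3 + 5*r^2 - 2*r - 24) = r*(r - 2)*(r^2 + 7*r + 12) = r*(r - 2)*(r + 4)*(r + 3)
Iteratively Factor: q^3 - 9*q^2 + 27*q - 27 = (q - 3)*(q^2 - 6*q + 9) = (q - 3)^2*(q - 3)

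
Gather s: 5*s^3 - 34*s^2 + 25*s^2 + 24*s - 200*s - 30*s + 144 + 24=5*s^3 - 9*s^2 - 206*s + 168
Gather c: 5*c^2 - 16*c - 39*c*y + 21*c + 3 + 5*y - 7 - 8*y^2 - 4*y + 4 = 5*c^2 + c*(5 - 39*y) - 8*y^2 + y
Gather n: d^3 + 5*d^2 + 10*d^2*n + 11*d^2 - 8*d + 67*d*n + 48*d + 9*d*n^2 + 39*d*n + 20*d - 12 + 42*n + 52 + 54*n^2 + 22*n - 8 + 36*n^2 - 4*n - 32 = d^3 + 16*d^2 + 60*d + n^2*(9*d + 90) + n*(10*d^2 + 106*d + 60)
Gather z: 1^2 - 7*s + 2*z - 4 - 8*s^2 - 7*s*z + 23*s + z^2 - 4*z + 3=-8*s^2 + 16*s + z^2 + z*(-7*s - 2)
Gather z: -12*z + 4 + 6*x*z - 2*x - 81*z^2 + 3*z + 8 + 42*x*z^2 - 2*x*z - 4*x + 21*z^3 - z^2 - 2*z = -6*x + 21*z^3 + z^2*(42*x - 82) + z*(4*x - 11) + 12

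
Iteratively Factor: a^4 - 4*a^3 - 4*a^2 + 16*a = (a - 4)*(a^3 - 4*a) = (a - 4)*(a + 2)*(a^2 - 2*a) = (a - 4)*(a - 2)*(a + 2)*(a)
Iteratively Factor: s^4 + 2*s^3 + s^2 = (s + 1)*(s^3 + s^2) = s*(s + 1)*(s^2 + s) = s^2*(s + 1)*(s + 1)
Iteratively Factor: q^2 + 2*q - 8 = (q + 4)*(q - 2)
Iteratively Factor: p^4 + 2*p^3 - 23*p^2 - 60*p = (p)*(p^3 + 2*p^2 - 23*p - 60) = p*(p - 5)*(p^2 + 7*p + 12) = p*(p - 5)*(p + 3)*(p + 4)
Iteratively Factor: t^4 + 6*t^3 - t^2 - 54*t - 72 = (t + 2)*(t^3 + 4*t^2 - 9*t - 36) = (t + 2)*(t + 3)*(t^2 + t - 12) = (t - 3)*(t + 2)*(t + 3)*(t + 4)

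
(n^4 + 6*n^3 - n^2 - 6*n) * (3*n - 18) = 3*n^5 - 111*n^3 + 108*n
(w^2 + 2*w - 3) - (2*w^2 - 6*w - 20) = -w^2 + 8*w + 17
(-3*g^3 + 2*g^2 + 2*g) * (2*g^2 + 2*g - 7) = -6*g^5 - 2*g^4 + 29*g^3 - 10*g^2 - 14*g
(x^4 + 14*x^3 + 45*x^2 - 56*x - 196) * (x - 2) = x^5 + 12*x^4 + 17*x^3 - 146*x^2 - 84*x + 392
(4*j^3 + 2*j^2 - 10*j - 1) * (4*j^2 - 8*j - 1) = 16*j^5 - 24*j^4 - 60*j^3 + 74*j^2 + 18*j + 1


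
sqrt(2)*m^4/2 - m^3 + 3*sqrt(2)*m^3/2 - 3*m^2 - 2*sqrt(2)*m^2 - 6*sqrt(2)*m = m*(m + 3)*(m - 2*sqrt(2))*(sqrt(2)*m/2 + 1)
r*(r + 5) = r^2 + 5*r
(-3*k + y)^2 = 9*k^2 - 6*k*y + y^2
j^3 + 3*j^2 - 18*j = j*(j - 3)*(j + 6)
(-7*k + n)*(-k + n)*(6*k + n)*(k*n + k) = 42*k^4*n + 42*k^4 - 41*k^3*n^2 - 41*k^3*n - 2*k^2*n^3 - 2*k^2*n^2 + k*n^4 + k*n^3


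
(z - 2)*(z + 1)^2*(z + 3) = z^4 + 3*z^3 - 3*z^2 - 11*z - 6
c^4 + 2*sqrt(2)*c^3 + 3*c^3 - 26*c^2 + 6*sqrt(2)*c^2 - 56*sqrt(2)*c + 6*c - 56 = (c - 4)*(c + 7)*(c + sqrt(2))^2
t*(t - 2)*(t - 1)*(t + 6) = t^4 + 3*t^3 - 16*t^2 + 12*t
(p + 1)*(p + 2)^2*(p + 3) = p^4 + 8*p^3 + 23*p^2 + 28*p + 12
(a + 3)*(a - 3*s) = a^2 - 3*a*s + 3*a - 9*s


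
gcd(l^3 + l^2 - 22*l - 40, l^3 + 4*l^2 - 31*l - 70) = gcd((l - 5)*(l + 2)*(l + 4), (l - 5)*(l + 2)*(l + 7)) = l^2 - 3*l - 10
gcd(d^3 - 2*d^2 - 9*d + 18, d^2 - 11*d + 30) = 1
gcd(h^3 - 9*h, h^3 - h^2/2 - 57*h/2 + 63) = h - 3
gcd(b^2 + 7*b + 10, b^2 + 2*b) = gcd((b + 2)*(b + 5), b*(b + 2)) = b + 2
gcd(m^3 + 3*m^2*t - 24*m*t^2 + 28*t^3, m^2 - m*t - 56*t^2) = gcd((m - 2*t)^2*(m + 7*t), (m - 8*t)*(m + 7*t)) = m + 7*t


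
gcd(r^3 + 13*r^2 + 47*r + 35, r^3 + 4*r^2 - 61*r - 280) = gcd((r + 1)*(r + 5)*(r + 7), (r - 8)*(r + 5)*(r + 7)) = r^2 + 12*r + 35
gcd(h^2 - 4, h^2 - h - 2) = h - 2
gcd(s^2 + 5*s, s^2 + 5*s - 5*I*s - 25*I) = s + 5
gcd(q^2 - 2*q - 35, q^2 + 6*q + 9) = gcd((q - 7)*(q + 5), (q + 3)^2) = 1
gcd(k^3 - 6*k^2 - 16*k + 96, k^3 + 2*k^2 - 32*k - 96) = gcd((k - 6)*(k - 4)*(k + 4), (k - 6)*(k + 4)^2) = k^2 - 2*k - 24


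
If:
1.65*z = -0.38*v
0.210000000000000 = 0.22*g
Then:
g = 0.95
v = -4.34210526315789*z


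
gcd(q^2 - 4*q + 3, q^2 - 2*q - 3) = q - 3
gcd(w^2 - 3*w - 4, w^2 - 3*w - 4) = w^2 - 3*w - 4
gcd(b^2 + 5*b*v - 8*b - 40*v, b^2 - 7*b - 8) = b - 8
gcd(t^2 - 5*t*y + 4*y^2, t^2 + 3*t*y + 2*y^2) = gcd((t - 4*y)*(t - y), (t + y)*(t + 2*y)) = 1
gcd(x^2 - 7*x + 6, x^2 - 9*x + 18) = x - 6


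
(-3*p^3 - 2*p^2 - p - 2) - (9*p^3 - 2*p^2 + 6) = -12*p^3 - p - 8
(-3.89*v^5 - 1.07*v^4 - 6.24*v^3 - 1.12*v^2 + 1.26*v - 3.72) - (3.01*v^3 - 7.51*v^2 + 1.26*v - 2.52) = -3.89*v^5 - 1.07*v^4 - 9.25*v^3 + 6.39*v^2 - 1.2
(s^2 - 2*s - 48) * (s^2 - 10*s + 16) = s^4 - 12*s^3 - 12*s^2 + 448*s - 768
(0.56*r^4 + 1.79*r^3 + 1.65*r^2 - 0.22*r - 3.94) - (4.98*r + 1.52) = 0.56*r^4 + 1.79*r^3 + 1.65*r^2 - 5.2*r - 5.46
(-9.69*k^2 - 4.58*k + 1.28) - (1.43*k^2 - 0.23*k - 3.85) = -11.12*k^2 - 4.35*k + 5.13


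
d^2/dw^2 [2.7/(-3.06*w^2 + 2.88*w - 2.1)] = (50.56344*w^2 - 47.58912*w - 2.7*(6.12*w - 2.88)*(12.24*w - 5.76) + 34.7004)/(3.06*w^2 - 2.88*w + 2.1)^3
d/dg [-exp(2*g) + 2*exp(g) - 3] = 2*(1 - exp(g))*exp(g)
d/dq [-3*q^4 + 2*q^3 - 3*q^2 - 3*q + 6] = -12*q^3 + 6*q^2 - 6*q - 3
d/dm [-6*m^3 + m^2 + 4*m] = -18*m^2 + 2*m + 4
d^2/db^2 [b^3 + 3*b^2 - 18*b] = 6*b + 6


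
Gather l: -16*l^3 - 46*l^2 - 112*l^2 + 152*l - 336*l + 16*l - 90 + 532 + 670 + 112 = -16*l^3 - 158*l^2 - 168*l + 1224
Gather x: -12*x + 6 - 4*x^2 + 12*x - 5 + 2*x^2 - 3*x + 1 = -2*x^2 - 3*x + 2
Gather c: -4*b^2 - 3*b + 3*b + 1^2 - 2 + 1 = -4*b^2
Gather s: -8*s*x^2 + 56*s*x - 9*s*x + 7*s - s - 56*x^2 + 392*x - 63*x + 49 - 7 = s*(-8*x^2 + 47*x + 6) - 56*x^2 + 329*x + 42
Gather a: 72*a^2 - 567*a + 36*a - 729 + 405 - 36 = 72*a^2 - 531*a - 360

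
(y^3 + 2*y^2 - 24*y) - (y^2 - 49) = y^3 + y^2 - 24*y + 49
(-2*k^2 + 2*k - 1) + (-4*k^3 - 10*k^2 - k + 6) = -4*k^3 - 12*k^2 + k + 5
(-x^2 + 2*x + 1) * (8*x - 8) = -8*x^3 + 24*x^2 - 8*x - 8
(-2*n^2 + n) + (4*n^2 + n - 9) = 2*n^2 + 2*n - 9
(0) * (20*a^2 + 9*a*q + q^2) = 0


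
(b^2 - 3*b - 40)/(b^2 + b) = (b^2 - 3*b - 40)/(b*(b + 1))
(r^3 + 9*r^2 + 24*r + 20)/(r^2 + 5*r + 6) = (r^2 + 7*r + 10)/(r + 3)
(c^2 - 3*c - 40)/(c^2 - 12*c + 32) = (c + 5)/(c - 4)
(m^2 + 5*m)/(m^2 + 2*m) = (m + 5)/(m + 2)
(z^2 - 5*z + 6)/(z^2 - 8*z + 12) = (z - 3)/(z - 6)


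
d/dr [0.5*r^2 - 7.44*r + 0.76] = 1.0*r - 7.44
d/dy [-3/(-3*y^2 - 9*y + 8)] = 9*(-2*y - 3)/(3*y^2 + 9*y - 8)^2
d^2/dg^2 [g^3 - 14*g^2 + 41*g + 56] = 6*g - 28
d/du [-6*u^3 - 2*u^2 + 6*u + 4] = -18*u^2 - 4*u + 6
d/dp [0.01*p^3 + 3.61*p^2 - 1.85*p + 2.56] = 0.03*p^2 + 7.22*p - 1.85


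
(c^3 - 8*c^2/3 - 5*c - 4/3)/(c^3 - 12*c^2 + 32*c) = (3*c^2 + 4*c + 1)/(3*c*(c - 8))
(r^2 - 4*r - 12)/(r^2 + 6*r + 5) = (r^2 - 4*r - 12)/(r^2 + 6*r + 5)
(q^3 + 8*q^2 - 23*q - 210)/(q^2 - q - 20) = (q^2 + 13*q + 42)/(q + 4)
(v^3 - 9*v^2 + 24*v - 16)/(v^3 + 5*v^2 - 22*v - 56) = (v^2 - 5*v + 4)/(v^2 + 9*v + 14)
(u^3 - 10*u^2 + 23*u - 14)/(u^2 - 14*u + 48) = (u^3 - 10*u^2 + 23*u - 14)/(u^2 - 14*u + 48)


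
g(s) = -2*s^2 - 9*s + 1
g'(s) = -4*s - 9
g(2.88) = -41.51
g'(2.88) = -20.52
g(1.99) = -24.83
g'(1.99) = -16.96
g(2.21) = -28.66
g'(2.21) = -17.84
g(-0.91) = 7.53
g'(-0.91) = -5.36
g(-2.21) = 11.12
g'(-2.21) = -0.16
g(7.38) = -174.35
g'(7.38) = -38.52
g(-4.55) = 0.55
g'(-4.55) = 9.20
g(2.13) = -27.24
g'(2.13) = -17.52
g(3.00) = -44.00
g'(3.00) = -21.00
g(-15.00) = -314.00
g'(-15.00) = 51.00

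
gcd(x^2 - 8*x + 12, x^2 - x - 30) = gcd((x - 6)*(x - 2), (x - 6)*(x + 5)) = x - 6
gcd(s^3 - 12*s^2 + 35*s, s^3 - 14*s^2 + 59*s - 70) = s^2 - 12*s + 35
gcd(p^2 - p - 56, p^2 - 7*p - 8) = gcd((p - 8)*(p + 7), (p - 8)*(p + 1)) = p - 8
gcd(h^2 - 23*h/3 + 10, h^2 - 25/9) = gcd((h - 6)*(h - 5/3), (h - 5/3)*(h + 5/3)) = h - 5/3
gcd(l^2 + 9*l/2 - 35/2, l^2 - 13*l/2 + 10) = l - 5/2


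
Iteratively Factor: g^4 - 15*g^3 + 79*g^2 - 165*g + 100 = (g - 5)*(g^3 - 10*g^2 + 29*g - 20) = (g - 5)*(g - 4)*(g^2 - 6*g + 5) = (g - 5)^2*(g - 4)*(g - 1)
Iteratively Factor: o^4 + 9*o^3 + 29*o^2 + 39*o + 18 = (o + 3)*(o^3 + 6*o^2 + 11*o + 6) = (o + 2)*(o + 3)*(o^2 + 4*o + 3) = (o + 1)*(o + 2)*(o + 3)*(o + 3)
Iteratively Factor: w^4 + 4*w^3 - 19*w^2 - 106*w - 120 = (w + 4)*(w^3 - 19*w - 30) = (w - 5)*(w + 4)*(w^2 + 5*w + 6) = (w - 5)*(w + 3)*(w + 4)*(w + 2)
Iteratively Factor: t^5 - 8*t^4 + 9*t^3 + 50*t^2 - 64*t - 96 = (t - 3)*(t^4 - 5*t^3 - 6*t^2 + 32*t + 32) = (t - 4)*(t - 3)*(t^3 - t^2 - 10*t - 8) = (t - 4)^2*(t - 3)*(t^2 + 3*t + 2) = (t - 4)^2*(t - 3)*(t + 2)*(t + 1)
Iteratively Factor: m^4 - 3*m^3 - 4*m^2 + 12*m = (m)*(m^3 - 3*m^2 - 4*m + 12) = m*(m - 3)*(m^2 - 4) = m*(m - 3)*(m + 2)*(m - 2)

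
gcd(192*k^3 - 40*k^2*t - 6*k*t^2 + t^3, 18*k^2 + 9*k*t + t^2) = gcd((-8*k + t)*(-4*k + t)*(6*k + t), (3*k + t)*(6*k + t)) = 6*k + t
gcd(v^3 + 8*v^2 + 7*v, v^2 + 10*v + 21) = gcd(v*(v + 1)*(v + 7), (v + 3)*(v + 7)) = v + 7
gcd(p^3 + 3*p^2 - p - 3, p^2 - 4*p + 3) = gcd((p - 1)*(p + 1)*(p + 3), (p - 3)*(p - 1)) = p - 1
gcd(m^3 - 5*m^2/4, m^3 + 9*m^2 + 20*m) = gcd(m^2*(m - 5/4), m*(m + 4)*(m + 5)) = m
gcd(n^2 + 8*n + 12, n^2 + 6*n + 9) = 1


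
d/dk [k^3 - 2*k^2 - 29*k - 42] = 3*k^2 - 4*k - 29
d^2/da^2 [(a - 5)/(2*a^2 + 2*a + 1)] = 4*((4 - 3*a)*(2*a^2 + 2*a + 1) + 2*(a - 5)*(2*a + 1)^2)/(2*a^2 + 2*a + 1)^3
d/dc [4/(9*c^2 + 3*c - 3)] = 4*(-6*c - 1)/(3*(3*c^2 + c - 1)^2)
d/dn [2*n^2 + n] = 4*n + 1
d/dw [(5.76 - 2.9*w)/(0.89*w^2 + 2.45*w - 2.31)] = (2.581*w^2 - 10.2528*w - 7.413)/(0.7921*w^4 + 4.361*w^3 + 1.8907*w^2 - 11.319*w + 5.3361)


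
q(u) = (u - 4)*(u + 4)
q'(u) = 2*u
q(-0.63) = -15.60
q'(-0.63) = -1.26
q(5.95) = 19.40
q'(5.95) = 11.90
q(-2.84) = -7.93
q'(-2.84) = -5.68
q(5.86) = 18.34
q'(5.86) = 11.72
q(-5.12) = 10.21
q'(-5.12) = -10.24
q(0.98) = -15.04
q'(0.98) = 1.96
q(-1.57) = -13.54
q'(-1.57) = -3.14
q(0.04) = -16.00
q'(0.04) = 0.08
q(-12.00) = 128.00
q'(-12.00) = -24.00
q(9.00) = 65.00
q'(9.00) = 18.00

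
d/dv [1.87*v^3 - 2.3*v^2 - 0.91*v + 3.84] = 5.61*v^2 - 4.6*v - 0.91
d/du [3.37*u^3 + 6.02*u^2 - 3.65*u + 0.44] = 10.11*u^2 + 12.04*u - 3.65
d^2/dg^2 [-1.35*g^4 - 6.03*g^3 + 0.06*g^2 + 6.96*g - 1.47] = -16.2*g^2 - 36.18*g + 0.12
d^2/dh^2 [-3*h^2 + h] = -6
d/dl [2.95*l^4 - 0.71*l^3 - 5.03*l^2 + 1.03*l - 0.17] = 11.8*l^3 - 2.13*l^2 - 10.06*l + 1.03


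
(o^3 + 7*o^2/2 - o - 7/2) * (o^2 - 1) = o^5 + 7*o^4/2 - 2*o^3 - 7*o^2 + o + 7/2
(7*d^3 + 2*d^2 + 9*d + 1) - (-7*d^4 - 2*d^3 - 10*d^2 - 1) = 7*d^4 + 9*d^3 + 12*d^2 + 9*d + 2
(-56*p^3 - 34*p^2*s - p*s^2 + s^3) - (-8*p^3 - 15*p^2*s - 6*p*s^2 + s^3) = -48*p^3 - 19*p^2*s + 5*p*s^2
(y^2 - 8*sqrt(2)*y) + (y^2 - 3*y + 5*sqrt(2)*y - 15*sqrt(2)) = 2*y^2 - 3*sqrt(2)*y - 3*y - 15*sqrt(2)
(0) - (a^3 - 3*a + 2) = -a^3 + 3*a - 2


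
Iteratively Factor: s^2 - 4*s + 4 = (s - 2)*(s - 2)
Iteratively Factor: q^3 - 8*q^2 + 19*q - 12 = (q - 1)*(q^2 - 7*q + 12) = (q - 4)*(q - 1)*(q - 3)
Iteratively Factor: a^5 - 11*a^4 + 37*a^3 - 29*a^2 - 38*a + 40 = (a - 2)*(a^4 - 9*a^3 + 19*a^2 + 9*a - 20) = (a - 4)*(a - 2)*(a^3 - 5*a^2 - a + 5) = (a - 4)*(a - 2)*(a - 1)*(a^2 - 4*a - 5) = (a - 5)*(a - 4)*(a - 2)*(a - 1)*(a + 1)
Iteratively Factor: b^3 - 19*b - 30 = (b + 3)*(b^2 - 3*b - 10) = (b + 2)*(b + 3)*(b - 5)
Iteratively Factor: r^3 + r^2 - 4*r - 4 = (r + 2)*(r^2 - r - 2) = (r - 2)*(r + 2)*(r + 1)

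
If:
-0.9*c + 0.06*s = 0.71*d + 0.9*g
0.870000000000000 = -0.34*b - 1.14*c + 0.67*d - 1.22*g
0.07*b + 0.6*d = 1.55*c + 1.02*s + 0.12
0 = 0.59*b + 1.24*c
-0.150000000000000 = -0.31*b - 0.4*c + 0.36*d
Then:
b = 18.03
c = -8.58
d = 5.58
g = 5.34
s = 17.44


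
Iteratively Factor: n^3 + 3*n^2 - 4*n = (n - 1)*(n^2 + 4*n) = (n - 1)*(n + 4)*(n)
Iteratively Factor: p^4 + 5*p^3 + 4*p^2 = (p + 4)*(p^3 + p^2) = p*(p + 4)*(p^2 + p) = p*(p + 1)*(p + 4)*(p)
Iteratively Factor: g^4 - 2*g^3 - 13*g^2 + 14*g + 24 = (g + 3)*(g^3 - 5*g^2 + 2*g + 8) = (g - 2)*(g + 3)*(g^2 - 3*g - 4) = (g - 4)*(g - 2)*(g + 3)*(g + 1)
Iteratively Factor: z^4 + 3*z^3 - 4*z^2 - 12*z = (z + 3)*(z^3 - 4*z) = (z - 2)*(z + 3)*(z^2 + 2*z) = (z - 2)*(z + 2)*(z + 3)*(z)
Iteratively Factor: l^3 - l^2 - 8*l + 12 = (l - 2)*(l^2 + l - 6) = (l - 2)*(l + 3)*(l - 2)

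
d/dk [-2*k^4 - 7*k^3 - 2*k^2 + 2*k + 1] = -8*k^3 - 21*k^2 - 4*k + 2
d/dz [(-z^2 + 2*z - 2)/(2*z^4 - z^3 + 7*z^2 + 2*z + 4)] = (4*z^5 - 13*z^4 + 20*z^3 - 22*z^2 + 20*z + 12)/(4*z^8 - 4*z^7 + 29*z^6 - 6*z^5 + 61*z^4 + 20*z^3 + 60*z^2 + 16*z + 16)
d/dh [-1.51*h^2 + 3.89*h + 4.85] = 3.89 - 3.02*h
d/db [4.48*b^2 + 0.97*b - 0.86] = 8.96*b + 0.97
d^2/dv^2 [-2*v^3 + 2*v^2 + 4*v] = 4 - 12*v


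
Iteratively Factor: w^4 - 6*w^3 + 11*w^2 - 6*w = (w - 3)*(w^3 - 3*w^2 + 2*w) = w*(w - 3)*(w^2 - 3*w + 2) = w*(w - 3)*(w - 1)*(w - 2)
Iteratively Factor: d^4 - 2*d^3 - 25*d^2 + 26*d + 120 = (d + 2)*(d^3 - 4*d^2 - 17*d + 60) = (d + 2)*(d + 4)*(d^2 - 8*d + 15) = (d - 5)*(d + 2)*(d + 4)*(d - 3)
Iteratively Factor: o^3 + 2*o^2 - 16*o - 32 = (o + 4)*(o^2 - 2*o - 8) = (o - 4)*(o + 4)*(o + 2)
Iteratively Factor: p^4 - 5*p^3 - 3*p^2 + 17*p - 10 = (p - 1)*(p^3 - 4*p^2 - 7*p + 10) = (p - 1)*(p + 2)*(p^2 - 6*p + 5) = (p - 1)^2*(p + 2)*(p - 5)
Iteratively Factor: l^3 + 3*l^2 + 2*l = (l + 2)*(l^2 + l) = (l + 1)*(l + 2)*(l)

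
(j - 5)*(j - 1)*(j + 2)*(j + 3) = j^4 - j^3 - 19*j^2 - 11*j + 30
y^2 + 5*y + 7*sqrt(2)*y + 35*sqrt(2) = (y + 5)*(y + 7*sqrt(2))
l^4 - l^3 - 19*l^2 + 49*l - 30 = (l - 3)*(l - 2)*(l - 1)*(l + 5)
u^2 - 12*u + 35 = (u - 7)*(u - 5)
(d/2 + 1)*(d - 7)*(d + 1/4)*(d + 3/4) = d^4/2 - 2*d^3 - 301*d^2/32 - 239*d/32 - 21/16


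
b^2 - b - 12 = (b - 4)*(b + 3)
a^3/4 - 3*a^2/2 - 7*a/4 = a*(a/4 + 1/4)*(a - 7)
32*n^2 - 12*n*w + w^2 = (-8*n + w)*(-4*n + w)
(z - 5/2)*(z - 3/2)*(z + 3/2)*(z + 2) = z^4 - z^3/2 - 29*z^2/4 + 9*z/8 + 45/4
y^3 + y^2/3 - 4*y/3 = y*(y - 1)*(y + 4/3)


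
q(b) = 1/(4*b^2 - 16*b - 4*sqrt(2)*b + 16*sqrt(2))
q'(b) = (-8*b + 4*sqrt(2) + 16)/(4*b^2 - 16*b - 4*sqrt(2)*b + 16*sqrt(2))^2 = (-2*b + sqrt(2) + 4)/(4*(b^2 - 4*b - sqrt(2)*b + 4*sqrt(2))^2)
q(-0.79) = 0.02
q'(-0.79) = 0.02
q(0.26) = 0.06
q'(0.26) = 0.07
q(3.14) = -0.17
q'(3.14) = -0.10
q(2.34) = -0.16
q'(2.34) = 0.08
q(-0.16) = 0.04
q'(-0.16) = 0.03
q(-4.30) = 0.01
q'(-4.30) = 0.00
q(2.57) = -0.15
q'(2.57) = 0.03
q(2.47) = -0.15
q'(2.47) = 0.05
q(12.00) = 0.00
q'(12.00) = 0.00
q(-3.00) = 0.01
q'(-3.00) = 0.00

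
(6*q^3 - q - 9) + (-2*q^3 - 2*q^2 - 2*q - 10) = 4*q^3 - 2*q^2 - 3*q - 19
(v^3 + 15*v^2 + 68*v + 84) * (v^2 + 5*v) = v^5 + 20*v^4 + 143*v^3 + 424*v^2 + 420*v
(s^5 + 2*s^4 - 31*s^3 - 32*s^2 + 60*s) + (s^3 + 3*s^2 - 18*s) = s^5 + 2*s^4 - 30*s^3 - 29*s^2 + 42*s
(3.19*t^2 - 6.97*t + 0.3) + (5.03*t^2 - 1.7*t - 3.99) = 8.22*t^2 - 8.67*t - 3.69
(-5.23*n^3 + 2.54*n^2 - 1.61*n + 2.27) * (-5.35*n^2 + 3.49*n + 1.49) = 27.9805*n^5 - 31.8417*n^4 + 9.6854*n^3 - 13.9788*n^2 + 5.5234*n + 3.3823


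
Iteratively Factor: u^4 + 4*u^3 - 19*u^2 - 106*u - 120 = (u + 3)*(u^3 + u^2 - 22*u - 40) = (u - 5)*(u + 3)*(u^2 + 6*u + 8) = (u - 5)*(u + 2)*(u + 3)*(u + 4)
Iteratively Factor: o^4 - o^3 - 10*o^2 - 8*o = (o)*(o^3 - o^2 - 10*o - 8) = o*(o + 1)*(o^2 - 2*o - 8) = o*(o - 4)*(o + 1)*(o + 2)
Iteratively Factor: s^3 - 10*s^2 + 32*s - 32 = (s - 4)*(s^2 - 6*s + 8) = (s - 4)*(s - 2)*(s - 4)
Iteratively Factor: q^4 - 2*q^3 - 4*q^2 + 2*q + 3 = (q - 3)*(q^3 + q^2 - q - 1) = (q - 3)*(q + 1)*(q^2 - 1) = (q - 3)*(q + 1)^2*(q - 1)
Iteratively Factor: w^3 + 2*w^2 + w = (w + 1)*(w^2 + w) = w*(w + 1)*(w + 1)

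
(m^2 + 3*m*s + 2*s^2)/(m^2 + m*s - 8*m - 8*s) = (m + 2*s)/(m - 8)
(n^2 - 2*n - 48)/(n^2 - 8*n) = (n + 6)/n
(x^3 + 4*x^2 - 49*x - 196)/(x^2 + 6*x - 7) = (x^2 - 3*x - 28)/(x - 1)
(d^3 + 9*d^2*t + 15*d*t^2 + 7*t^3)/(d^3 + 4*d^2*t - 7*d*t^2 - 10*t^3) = (-d^2 - 8*d*t - 7*t^2)/(-d^2 - 3*d*t + 10*t^2)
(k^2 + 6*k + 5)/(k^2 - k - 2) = (k + 5)/(k - 2)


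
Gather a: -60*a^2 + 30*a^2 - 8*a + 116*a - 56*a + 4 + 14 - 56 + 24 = -30*a^2 + 52*a - 14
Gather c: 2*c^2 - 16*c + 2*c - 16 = 2*c^2 - 14*c - 16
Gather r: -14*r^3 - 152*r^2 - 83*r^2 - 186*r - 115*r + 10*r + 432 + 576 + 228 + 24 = -14*r^3 - 235*r^2 - 291*r + 1260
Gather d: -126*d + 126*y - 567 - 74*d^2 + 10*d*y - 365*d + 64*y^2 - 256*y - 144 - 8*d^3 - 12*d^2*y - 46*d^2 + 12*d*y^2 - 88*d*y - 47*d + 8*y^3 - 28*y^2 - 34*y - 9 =-8*d^3 + d^2*(-12*y - 120) + d*(12*y^2 - 78*y - 538) + 8*y^3 + 36*y^2 - 164*y - 720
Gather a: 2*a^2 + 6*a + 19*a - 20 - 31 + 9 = 2*a^2 + 25*a - 42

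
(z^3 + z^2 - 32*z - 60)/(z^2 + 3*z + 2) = (z^2 - z - 30)/(z + 1)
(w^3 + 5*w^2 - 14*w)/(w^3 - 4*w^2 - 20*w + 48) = w*(w + 7)/(w^2 - 2*w - 24)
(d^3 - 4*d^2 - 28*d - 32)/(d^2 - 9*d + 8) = (d^2 + 4*d + 4)/(d - 1)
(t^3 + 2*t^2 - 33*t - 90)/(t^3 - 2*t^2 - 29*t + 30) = (t + 3)/(t - 1)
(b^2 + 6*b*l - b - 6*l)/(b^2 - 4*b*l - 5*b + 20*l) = (b^2 + 6*b*l - b - 6*l)/(b^2 - 4*b*l - 5*b + 20*l)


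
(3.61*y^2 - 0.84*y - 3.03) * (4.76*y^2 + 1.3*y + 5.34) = 17.1836*y^4 + 0.6946*y^3 + 3.7626*y^2 - 8.4246*y - 16.1802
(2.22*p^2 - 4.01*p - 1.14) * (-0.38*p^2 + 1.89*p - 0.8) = -0.8436*p^4 + 5.7196*p^3 - 8.9217*p^2 + 1.0534*p + 0.912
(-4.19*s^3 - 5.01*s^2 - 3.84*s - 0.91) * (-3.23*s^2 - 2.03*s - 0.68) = 13.5337*s^5 + 24.688*s^4 + 25.4227*s^3 + 14.1413*s^2 + 4.4585*s + 0.6188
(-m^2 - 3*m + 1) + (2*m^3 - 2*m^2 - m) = 2*m^3 - 3*m^2 - 4*m + 1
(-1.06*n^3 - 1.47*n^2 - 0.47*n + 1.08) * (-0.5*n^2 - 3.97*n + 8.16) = 0.53*n^5 + 4.9432*n^4 - 2.5787*n^3 - 10.6693*n^2 - 8.1228*n + 8.8128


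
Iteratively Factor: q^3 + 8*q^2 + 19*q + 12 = (q + 4)*(q^2 + 4*q + 3) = (q + 3)*(q + 4)*(q + 1)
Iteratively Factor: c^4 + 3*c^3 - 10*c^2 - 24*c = (c - 3)*(c^3 + 6*c^2 + 8*c) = (c - 3)*(c + 2)*(c^2 + 4*c) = (c - 3)*(c + 2)*(c + 4)*(c)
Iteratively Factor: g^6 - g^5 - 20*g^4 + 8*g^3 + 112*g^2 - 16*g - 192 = (g - 2)*(g^5 + g^4 - 18*g^3 - 28*g^2 + 56*g + 96) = (g - 2)*(g + 2)*(g^4 - g^3 - 16*g^2 + 4*g + 48) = (g - 2)*(g + 2)*(g + 3)*(g^3 - 4*g^2 - 4*g + 16) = (g - 4)*(g - 2)*(g + 2)*(g + 3)*(g^2 - 4) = (g - 4)*(g - 2)*(g + 2)^2*(g + 3)*(g - 2)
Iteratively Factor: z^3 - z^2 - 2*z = (z + 1)*(z^2 - 2*z) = (z - 2)*(z + 1)*(z)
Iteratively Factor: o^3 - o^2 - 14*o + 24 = (o - 3)*(o^2 + 2*o - 8) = (o - 3)*(o + 4)*(o - 2)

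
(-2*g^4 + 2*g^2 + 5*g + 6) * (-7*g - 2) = 14*g^5 + 4*g^4 - 14*g^3 - 39*g^2 - 52*g - 12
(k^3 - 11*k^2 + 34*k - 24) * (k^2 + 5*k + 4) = k^5 - 6*k^4 - 17*k^3 + 102*k^2 + 16*k - 96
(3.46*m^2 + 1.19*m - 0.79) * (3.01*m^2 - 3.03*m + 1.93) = 10.4146*m^4 - 6.9019*m^3 + 0.694199999999999*m^2 + 4.6904*m - 1.5247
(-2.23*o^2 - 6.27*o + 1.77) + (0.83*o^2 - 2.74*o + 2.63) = -1.4*o^2 - 9.01*o + 4.4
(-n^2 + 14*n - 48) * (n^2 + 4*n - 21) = -n^4 + 10*n^3 + 29*n^2 - 486*n + 1008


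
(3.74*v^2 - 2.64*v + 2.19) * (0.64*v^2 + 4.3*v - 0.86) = 2.3936*v^4 + 14.3924*v^3 - 13.1668*v^2 + 11.6874*v - 1.8834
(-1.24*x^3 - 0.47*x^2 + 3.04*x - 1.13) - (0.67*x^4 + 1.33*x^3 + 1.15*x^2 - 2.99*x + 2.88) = -0.67*x^4 - 2.57*x^3 - 1.62*x^2 + 6.03*x - 4.01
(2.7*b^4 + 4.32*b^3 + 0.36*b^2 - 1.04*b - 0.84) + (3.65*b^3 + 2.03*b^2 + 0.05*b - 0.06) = 2.7*b^4 + 7.97*b^3 + 2.39*b^2 - 0.99*b - 0.9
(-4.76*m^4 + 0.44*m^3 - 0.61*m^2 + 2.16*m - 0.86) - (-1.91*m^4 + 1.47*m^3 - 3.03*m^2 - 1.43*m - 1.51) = -2.85*m^4 - 1.03*m^3 + 2.42*m^2 + 3.59*m + 0.65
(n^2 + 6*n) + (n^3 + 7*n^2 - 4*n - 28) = n^3 + 8*n^2 + 2*n - 28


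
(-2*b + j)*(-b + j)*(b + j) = 2*b^3 - b^2*j - 2*b*j^2 + j^3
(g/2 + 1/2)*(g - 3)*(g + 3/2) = g^3/2 - g^2/4 - 3*g - 9/4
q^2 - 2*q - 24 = (q - 6)*(q + 4)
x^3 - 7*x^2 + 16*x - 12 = (x - 3)*(x - 2)^2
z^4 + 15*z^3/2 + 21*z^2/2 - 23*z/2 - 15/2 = (z - 1)*(z + 1/2)*(z + 3)*(z + 5)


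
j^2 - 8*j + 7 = (j - 7)*(j - 1)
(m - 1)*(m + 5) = m^2 + 4*m - 5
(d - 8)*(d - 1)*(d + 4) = d^3 - 5*d^2 - 28*d + 32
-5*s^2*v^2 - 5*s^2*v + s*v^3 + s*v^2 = v*(-5*s + v)*(s*v + s)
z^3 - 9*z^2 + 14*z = z*(z - 7)*(z - 2)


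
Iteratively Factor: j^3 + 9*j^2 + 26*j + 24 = (j + 2)*(j^2 + 7*j + 12) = (j + 2)*(j + 4)*(j + 3)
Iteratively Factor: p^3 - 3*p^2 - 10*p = (p - 5)*(p^2 + 2*p) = (p - 5)*(p + 2)*(p)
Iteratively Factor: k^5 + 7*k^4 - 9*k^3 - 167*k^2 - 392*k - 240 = (k + 1)*(k^4 + 6*k^3 - 15*k^2 - 152*k - 240) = (k + 1)*(k + 4)*(k^3 + 2*k^2 - 23*k - 60) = (k + 1)*(k + 3)*(k + 4)*(k^2 - k - 20) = (k + 1)*(k + 3)*(k + 4)^2*(k - 5)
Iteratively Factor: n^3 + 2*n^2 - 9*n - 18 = (n - 3)*(n^2 + 5*n + 6) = (n - 3)*(n + 3)*(n + 2)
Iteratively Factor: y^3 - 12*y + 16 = (y - 2)*(y^2 + 2*y - 8) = (y - 2)*(y + 4)*(y - 2)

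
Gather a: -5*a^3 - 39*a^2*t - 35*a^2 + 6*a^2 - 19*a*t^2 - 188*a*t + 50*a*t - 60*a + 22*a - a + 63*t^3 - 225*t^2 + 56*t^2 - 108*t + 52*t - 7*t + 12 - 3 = -5*a^3 + a^2*(-39*t - 29) + a*(-19*t^2 - 138*t - 39) + 63*t^3 - 169*t^2 - 63*t + 9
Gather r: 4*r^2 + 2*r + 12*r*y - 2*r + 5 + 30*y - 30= 4*r^2 + 12*r*y + 30*y - 25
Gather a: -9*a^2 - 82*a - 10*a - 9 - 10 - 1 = -9*a^2 - 92*a - 20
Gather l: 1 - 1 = 0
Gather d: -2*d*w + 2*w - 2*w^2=-2*d*w - 2*w^2 + 2*w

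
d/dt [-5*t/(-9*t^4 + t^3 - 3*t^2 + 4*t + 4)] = 5*(-27*t^4 + 2*t^3 - 3*t^2 - 4)/(81*t^8 - 18*t^7 + 55*t^6 - 78*t^5 - 55*t^4 - 16*t^3 - 8*t^2 + 32*t + 16)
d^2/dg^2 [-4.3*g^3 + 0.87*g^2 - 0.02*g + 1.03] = 1.74 - 25.8*g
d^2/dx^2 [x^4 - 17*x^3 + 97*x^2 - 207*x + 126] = 12*x^2 - 102*x + 194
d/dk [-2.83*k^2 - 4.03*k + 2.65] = -5.66*k - 4.03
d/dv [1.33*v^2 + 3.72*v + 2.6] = 2.66*v + 3.72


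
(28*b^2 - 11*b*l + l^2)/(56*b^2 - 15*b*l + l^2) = (4*b - l)/(8*b - l)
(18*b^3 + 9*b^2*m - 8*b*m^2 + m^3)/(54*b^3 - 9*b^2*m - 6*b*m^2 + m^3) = (b + m)/(3*b + m)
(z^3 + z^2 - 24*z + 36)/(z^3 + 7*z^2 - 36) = (z - 3)/(z + 3)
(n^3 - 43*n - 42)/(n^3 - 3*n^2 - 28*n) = (n^2 + 7*n + 6)/(n*(n + 4))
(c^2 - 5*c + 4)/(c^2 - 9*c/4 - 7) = 4*(c - 1)/(4*c + 7)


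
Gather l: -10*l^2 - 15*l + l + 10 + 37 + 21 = -10*l^2 - 14*l + 68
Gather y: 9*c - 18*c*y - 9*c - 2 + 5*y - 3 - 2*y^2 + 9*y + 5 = -2*y^2 + y*(14 - 18*c)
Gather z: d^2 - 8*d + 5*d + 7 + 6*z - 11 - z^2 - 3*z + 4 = d^2 - 3*d - z^2 + 3*z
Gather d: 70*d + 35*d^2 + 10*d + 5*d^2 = 40*d^2 + 80*d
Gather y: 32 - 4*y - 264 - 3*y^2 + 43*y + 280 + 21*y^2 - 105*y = 18*y^2 - 66*y + 48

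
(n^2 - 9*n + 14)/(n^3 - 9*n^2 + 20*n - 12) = (n - 7)/(n^2 - 7*n + 6)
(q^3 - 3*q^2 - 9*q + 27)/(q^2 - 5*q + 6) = (q^2 - 9)/(q - 2)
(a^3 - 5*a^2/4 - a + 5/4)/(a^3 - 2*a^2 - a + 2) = (a - 5/4)/(a - 2)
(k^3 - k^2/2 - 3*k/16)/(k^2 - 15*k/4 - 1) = k*(4*k - 3)/(4*(k - 4))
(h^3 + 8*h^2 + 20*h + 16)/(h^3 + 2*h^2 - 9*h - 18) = (h^2 + 6*h + 8)/(h^2 - 9)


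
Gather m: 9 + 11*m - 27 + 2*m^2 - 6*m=2*m^2 + 5*m - 18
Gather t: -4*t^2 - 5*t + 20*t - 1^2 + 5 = -4*t^2 + 15*t + 4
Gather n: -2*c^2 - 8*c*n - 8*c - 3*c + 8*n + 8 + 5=-2*c^2 - 11*c + n*(8 - 8*c) + 13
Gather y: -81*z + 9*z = -72*z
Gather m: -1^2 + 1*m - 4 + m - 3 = 2*m - 8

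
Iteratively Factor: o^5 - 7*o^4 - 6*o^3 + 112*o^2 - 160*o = (o + 4)*(o^4 - 11*o^3 + 38*o^2 - 40*o) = (o - 2)*(o + 4)*(o^3 - 9*o^2 + 20*o) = o*(o - 2)*(o + 4)*(o^2 - 9*o + 20) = o*(o - 4)*(o - 2)*(o + 4)*(o - 5)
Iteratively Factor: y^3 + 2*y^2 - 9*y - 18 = (y - 3)*(y^2 + 5*y + 6) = (y - 3)*(y + 2)*(y + 3)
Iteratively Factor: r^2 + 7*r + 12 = (r + 4)*(r + 3)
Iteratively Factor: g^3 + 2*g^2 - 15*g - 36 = (g - 4)*(g^2 + 6*g + 9) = (g - 4)*(g + 3)*(g + 3)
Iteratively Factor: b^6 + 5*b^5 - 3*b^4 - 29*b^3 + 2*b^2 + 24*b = (b + 1)*(b^5 + 4*b^4 - 7*b^3 - 22*b^2 + 24*b) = (b + 1)*(b + 4)*(b^4 - 7*b^2 + 6*b) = (b - 1)*(b + 1)*(b + 4)*(b^3 + b^2 - 6*b) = b*(b - 1)*(b + 1)*(b + 4)*(b^2 + b - 6) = b*(b - 1)*(b + 1)*(b + 3)*(b + 4)*(b - 2)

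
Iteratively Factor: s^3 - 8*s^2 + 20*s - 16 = (s - 4)*(s^2 - 4*s + 4) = (s - 4)*(s - 2)*(s - 2)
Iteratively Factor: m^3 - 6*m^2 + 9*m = (m)*(m^2 - 6*m + 9) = m*(m - 3)*(m - 3)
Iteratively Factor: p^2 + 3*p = (p + 3)*(p)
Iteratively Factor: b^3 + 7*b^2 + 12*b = (b)*(b^2 + 7*b + 12) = b*(b + 4)*(b + 3)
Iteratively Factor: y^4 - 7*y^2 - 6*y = (y + 2)*(y^3 - 2*y^2 - 3*y) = (y - 3)*(y + 2)*(y^2 + y) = (y - 3)*(y + 1)*(y + 2)*(y)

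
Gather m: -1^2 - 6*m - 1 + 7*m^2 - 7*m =7*m^2 - 13*m - 2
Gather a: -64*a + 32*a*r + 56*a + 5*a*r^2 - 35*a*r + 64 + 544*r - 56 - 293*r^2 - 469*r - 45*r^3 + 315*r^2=a*(5*r^2 - 3*r - 8) - 45*r^3 + 22*r^2 + 75*r + 8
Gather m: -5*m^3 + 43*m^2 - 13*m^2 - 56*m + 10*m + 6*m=-5*m^3 + 30*m^2 - 40*m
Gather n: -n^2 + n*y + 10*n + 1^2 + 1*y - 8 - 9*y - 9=-n^2 + n*(y + 10) - 8*y - 16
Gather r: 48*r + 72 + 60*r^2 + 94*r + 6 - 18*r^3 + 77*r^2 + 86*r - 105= -18*r^3 + 137*r^2 + 228*r - 27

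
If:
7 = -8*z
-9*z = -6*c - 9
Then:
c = -45/16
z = -7/8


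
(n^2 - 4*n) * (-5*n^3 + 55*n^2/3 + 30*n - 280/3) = -5*n^5 + 115*n^4/3 - 130*n^3/3 - 640*n^2/3 + 1120*n/3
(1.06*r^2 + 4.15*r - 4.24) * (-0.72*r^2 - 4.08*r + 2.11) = -0.7632*r^4 - 7.3128*r^3 - 11.6426*r^2 + 26.0557*r - 8.9464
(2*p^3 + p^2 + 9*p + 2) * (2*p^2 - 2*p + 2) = 4*p^5 - 2*p^4 + 20*p^3 - 12*p^2 + 14*p + 4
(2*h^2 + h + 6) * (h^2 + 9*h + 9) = 2*h^4 + 19*h^3 + 33*h^2 + 63*h + 54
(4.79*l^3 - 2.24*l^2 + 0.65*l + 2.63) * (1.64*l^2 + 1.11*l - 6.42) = 7.8556*l^5 + 1.6433*l^4 - 32.1722*l^3 + 19.4155*l^2 - 1.2537*l - 16.8846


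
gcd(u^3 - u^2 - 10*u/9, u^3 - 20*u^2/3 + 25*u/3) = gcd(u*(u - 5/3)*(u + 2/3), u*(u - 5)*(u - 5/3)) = u^2 - 5*u/3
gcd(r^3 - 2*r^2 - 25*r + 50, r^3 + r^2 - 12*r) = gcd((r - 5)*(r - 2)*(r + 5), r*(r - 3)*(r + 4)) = 1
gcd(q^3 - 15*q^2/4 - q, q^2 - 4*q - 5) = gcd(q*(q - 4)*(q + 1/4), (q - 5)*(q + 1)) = 1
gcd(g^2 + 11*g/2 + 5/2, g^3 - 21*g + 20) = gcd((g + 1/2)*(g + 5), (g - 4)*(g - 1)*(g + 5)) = g + 5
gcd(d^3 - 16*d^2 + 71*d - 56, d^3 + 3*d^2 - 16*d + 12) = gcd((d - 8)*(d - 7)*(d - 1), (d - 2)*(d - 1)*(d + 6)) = d - 1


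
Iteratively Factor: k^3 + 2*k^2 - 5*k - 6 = (k - 2)*(k^2 + 4*k + 3) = (k - 2)*(k + 3)*(k + 1)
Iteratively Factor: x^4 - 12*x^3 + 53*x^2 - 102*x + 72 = (x - 3)*(x^3 - 9*x^2 + 26*x - 24) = (x - 4)*(x - 3)*(x^2 - 5*x + 6) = (x - 4)*(x - 3)^2*(x - 2)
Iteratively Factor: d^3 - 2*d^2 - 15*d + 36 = (d + 4)*(d^2 - 6*d + 9) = (d - 3)*(d + 4)*(d - 3)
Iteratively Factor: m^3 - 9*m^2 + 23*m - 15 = (m - 1)*(m^2 - 8*m + 15) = (m - 5)*(m - 1)*(m - 3)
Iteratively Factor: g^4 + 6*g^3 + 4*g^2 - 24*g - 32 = (g + 2)*(g^3 + 4*g^2 - 4*g - 16) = (g + 2)^2*(g^2 + 2*g - 8) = (g + 2)^2*(g + 4)*(g - 2)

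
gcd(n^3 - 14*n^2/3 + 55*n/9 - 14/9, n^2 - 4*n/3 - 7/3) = n - 7/3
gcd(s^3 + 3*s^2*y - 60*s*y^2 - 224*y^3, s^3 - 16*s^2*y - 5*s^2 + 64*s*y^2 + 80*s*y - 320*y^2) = -s + 8*y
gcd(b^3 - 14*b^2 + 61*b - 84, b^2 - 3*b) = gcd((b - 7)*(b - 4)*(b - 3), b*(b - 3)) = b - 3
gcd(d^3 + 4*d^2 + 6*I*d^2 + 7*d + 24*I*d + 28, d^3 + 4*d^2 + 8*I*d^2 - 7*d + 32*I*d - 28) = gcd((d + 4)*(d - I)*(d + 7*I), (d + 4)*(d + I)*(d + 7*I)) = d^2 + d*(4 + 7*I) + 28*I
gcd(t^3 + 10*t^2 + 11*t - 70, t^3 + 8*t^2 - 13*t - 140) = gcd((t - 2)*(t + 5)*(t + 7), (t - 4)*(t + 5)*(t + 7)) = t^2 + 12*t + 35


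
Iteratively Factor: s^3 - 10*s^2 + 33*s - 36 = (s - 4)*(s^2 - 6*s + 9) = (s - 4)*(s - 3)*(s - 3)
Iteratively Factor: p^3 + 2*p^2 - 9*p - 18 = (p - 3)*(p^2 + 5*p + 6) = (p - 3)*(p + 2)*(p + 3)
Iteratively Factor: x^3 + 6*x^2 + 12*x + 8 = (x + 2)*(x^2 + 4*x + 4) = (x + 2)^2*(x + 2)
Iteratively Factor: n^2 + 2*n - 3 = (n - 1)*(n + 3)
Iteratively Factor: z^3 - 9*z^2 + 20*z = (z)*(z^2 - 9*z + 20) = z*(z - 5)*(z - 4)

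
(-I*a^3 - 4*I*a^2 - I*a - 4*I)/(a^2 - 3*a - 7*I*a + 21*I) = I*(-a^3 - 4*a^2 - a - 4)/(a^2 - 3*a - 7*I*a + 21*I)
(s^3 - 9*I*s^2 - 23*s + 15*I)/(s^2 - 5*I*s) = s - 4*I - 3/s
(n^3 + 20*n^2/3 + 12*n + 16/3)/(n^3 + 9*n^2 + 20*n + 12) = (3*n^2 + 14*n + 8)/(3*(n^2 + 7*n + 6))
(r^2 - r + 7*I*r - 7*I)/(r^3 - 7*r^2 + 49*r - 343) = (r - 1)/(r^2 - 7*r*(1 + I) + 49*I)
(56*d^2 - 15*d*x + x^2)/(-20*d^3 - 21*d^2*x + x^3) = (-56*d^2 + 15*d*x - x^2)/(20*d^3 + 21*d^2*x - x^3)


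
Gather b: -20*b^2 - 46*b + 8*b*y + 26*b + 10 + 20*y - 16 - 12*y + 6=-20*b^2 + b*(8*y - 20) + 8*y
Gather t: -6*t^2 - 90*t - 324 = -6*t^2 - 90*t - 324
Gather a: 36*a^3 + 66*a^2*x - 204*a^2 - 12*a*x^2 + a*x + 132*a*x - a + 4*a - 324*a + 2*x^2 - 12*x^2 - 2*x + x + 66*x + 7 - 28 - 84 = 36*a^3 + a^2*(66*x - 204) + a*(-12*x^2 + 133*x - 321) - 10*x^2 + 65*x - 105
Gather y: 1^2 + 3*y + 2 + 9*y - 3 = 12*y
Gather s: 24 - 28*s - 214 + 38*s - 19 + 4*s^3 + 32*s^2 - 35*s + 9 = 4*s^3 + 32*s^2 - 25*s - 200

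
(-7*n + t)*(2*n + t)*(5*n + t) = -70*n^3 - 39*n^2*t + t^3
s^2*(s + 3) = s^3 + 3*s^2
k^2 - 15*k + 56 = (k - 8)*(k - 7)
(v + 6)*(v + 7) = v^2 + 13*v + 42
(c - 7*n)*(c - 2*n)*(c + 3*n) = c^3 - 6*c^2*n - 13*c*n^2 + 42*n^3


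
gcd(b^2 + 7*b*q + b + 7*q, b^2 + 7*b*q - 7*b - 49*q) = b + 7*q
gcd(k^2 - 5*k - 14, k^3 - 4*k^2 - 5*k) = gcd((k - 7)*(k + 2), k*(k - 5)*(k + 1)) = 1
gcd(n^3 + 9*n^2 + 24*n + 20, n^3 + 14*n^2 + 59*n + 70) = n^2 + 7*n + 10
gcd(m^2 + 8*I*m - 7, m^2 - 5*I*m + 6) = m + I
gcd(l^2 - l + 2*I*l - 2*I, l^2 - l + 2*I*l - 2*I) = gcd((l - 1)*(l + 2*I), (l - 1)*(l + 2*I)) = l^2 + l*(-1 + 2*I) - 2*I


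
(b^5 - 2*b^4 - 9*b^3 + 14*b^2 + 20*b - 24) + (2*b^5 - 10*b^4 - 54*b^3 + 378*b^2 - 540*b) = 3*b^5 - 12*b^4 - 63*b^3 + 392*b^2 - 520*b - 24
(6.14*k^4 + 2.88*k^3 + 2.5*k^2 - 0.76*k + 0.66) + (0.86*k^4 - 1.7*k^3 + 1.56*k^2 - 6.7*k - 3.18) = 7.0*k^4 + 1.18*k^3 + 4.06*k^2 - 7.46*k - 2.52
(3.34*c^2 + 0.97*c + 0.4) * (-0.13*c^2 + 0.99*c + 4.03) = -0.4342*c^4 + 3.1805*c^3 + 14.3685*c^2 + 4.3051*c + 1.612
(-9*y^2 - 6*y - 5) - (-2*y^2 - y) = -7*y^2 - 5*y - 5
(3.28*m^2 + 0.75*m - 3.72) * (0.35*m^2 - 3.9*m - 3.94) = 1.148*m^4 - 12.5295*m^3 - 17.1502*m^2 + 11.553*m + 14.6568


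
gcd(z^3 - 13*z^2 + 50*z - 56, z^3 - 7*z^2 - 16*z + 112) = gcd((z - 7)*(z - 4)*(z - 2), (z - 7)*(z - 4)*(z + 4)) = z^2 - 11*z + 28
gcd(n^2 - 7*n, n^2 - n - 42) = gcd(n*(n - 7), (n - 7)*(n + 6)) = n - 7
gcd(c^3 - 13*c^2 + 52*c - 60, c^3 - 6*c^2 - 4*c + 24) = c^2 - 8*c + 12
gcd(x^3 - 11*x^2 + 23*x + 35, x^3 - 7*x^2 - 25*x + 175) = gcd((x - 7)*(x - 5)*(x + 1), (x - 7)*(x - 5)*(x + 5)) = x^2 - 12*x + 35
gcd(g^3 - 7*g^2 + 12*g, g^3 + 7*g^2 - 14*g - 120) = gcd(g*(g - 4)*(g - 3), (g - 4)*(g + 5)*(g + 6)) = g - 4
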